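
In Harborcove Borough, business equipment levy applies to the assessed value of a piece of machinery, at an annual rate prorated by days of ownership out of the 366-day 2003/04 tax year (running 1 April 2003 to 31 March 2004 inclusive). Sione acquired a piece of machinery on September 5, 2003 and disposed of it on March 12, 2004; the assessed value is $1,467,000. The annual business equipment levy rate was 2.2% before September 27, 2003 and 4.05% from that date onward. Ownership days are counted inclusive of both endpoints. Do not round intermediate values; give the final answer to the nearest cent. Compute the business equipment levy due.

September 5 – September 26, 2003: 22 days at 2.2% → $1,467,000 × 2.2% × 22/366 = $1,939.9672
September 27, 2003 – March 12, 2004: 168 days at 4.05% → $1,467,000 × 4.05% × 168/366 = $27,271.7705
Total = $29,211.7377

$29,211.74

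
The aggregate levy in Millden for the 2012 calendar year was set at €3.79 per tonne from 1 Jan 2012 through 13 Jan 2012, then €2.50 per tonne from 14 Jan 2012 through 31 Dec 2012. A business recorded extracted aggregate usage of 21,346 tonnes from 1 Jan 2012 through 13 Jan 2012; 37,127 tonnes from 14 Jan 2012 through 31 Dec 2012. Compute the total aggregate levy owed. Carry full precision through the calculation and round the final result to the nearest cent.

1 Jan – 13 Jan 2012: 21,346 tonnes at €3.79/tonne → €80,901.34
14 Jan – 31 Dec 2012: 37,127 tonnes at €2.50/tonne → €92,817.50

€173,718.84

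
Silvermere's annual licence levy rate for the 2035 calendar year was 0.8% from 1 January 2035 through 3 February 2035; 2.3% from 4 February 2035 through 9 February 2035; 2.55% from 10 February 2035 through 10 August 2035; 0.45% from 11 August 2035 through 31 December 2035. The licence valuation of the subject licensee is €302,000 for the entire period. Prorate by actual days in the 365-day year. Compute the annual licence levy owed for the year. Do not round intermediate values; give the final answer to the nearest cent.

€4,711.61

1 January – 3 February 2035: 34 days at 0.8% → €302,000 × 0.8% × 34/365 = €225.0521
4 February – 9 February 2035: 6 days at 2.3% → €302,000 × 2.3% × 6/365 = €114.1808
10 February – 10 August 2035: 182 days at 2.55% → €302,000 × 2.55% × 182/365 = €3,839.9507
11 August – 31 December 2035: 143 days at 0.45% → €302,000 × 0.45% × 143/365 = €532.4301
Total = €4,711.6137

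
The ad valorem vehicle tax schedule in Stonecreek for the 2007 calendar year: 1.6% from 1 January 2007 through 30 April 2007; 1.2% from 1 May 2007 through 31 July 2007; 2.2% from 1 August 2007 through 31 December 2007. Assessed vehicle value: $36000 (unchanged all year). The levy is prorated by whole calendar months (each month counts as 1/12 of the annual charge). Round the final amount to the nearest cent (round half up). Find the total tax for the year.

1 January – 30 April 2007: 4 months at 1.6% → $36000 × 1.6% × 4/12 = $192.0000
1 May – 31 July 2007: 3 months at 1.2% → $36000 × 1.2% × 3/12 = $108.0000
1 August – 31 December 2007: 5 months at 2.2% → $36000 × 2.2% × 5/12 = $330.0000
Total = $630.0000

$630.00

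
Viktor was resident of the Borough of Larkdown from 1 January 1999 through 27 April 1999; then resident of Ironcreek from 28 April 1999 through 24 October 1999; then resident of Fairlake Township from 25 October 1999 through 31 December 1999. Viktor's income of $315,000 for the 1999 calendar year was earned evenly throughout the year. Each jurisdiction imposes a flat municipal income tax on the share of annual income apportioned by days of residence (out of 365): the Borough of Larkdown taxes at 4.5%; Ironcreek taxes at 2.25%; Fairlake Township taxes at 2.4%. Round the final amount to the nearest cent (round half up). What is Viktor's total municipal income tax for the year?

The Borough of Larkdown, 1 January – 27 April 1999: 117 days → $315,000 × 4.5% × 117/365 = $4,543.7671
Ironcreek, 28 April – 24 October 1999: 180 days → $315,000 × 2.25% × 180/365 = $3,495.2055
Fairlake Township, 25 October – 31 December 1999: 68 days → $315,000 × 2.4% × 68/365 = $1,408.4384
Total = $9,447.4110

$9,447.41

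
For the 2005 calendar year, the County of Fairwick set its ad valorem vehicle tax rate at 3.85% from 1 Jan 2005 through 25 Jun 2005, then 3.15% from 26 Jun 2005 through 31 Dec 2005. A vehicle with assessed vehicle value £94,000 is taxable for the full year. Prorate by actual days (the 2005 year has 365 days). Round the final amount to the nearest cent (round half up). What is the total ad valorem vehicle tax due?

1 Jan – 25 Jun 2005: 176 days at 3.85% → £94,000 × 3.85% × 176/365 = £1,745.0521
26 Jun – 31 Dec 2005: 189 days at 3.15% → £94,000 × 3.15% × 189/365 = £1,533.2301
Total = £3,278.2822

£3,278.28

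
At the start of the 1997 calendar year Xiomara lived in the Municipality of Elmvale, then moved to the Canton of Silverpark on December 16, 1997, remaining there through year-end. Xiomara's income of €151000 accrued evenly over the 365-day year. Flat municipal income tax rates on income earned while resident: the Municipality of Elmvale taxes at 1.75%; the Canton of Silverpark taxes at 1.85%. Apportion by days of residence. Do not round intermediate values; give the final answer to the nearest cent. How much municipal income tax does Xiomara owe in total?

The Municipality of Elmvale, January 1 – December 15, 1997: 349 days → €151000 × 1.75% × 349/365 = €2526.6644
The Canton of Silverpark, December 16 – December 31, 1997: 16 days → €151000 × 1.85% × 16/365 = €122.4548
Total = €2649.1192

€2649.12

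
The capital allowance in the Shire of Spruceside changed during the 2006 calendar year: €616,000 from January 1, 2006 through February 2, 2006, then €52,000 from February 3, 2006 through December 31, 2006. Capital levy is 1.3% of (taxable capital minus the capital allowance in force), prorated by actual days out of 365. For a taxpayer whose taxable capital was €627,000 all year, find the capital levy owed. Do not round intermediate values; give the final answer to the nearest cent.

January 1 – February 2, 2006: 33 days, exemption €616,000 → (€627,000 − €616,000) × 1.3% × 33/365 = €12.9288
February 3 – December 31, 2006: 332 days, exemption €52,000 → (€627,000 − €52,000) × 1.3% × 332/365 = €6,799.1781
Total = €6,812.1068

€6,812.11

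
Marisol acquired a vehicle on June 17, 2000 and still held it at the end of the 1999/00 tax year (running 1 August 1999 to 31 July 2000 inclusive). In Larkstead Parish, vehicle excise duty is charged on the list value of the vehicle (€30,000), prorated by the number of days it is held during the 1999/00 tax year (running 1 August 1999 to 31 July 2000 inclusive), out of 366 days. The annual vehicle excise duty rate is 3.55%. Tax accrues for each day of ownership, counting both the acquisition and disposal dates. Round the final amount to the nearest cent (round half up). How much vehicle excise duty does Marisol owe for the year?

Days held (June 17 – July 31, 2000): 45 out of 366
Tax = €30,000 × 3.55% × 45/366 = €130.9426

€130.94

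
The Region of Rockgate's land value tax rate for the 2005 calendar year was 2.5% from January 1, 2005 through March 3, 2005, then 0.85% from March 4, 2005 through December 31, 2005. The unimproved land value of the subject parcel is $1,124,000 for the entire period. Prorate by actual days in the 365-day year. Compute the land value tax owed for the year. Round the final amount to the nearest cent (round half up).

$12,704.28

January 1 – March 3, 2005: 62 days at 2.5% → $1,124,000 × 2.5% × 62/365 = $4,773.1507
March 4 – December 31, 2005: 303 days at 0.85% → $1,124,000 × 0.85% × 303/365 = $7,931.1288
Total = $12,704.2795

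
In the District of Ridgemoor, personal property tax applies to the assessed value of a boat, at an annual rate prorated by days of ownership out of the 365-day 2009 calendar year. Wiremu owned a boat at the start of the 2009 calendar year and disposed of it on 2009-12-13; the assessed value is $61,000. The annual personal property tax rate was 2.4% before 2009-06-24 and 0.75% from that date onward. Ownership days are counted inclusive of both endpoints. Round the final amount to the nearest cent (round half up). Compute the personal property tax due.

$914.75

2009-01-01 to 2009-06-23: 174 days at 2.4% → $61,000 × 2.4% × 174/365 = $697.9068
2009-06-24 to 2009-12-13: 173 days at 0.75% → $61,000 × 0.75% × 173/365 = $216.8425
Total = $914.7493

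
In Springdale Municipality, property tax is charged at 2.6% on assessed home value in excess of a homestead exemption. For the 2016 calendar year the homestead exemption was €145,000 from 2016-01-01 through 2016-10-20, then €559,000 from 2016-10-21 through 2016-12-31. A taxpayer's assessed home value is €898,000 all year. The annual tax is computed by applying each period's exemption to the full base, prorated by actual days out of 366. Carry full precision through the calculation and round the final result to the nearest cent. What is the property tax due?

€17,460.49

2016-01-01 to 2016-10-20: 294 days, exemption €145,000 → (€898,000 − €145,000) × 2.6% × 294/366 = €15,726.5902
2016-10-21 to 2016-12-31: 72 days, exemption €559,000 → (€898,000 − €559,000) × 2.6% × 72/366 = €1,733.9016
Total = €17,460.4918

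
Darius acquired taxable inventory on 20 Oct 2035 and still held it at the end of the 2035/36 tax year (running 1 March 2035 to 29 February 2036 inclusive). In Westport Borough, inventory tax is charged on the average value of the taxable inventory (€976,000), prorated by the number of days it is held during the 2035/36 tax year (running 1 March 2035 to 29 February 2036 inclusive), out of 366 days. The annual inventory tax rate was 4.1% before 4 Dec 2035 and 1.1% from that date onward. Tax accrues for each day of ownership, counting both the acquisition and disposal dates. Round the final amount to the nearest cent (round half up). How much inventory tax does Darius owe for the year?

€7,501.33

20 Oct – 3 Dec 2035: 45 days at 4.1% → €976,000 × 4.1% × 45/366 = €4,920.0000
4 Dec 2035 – 29 Feb 2036: 88 days at 1.1% → €976,000 × 1.1% × 88/366 = €2,581.3333
Total = €7,501.3333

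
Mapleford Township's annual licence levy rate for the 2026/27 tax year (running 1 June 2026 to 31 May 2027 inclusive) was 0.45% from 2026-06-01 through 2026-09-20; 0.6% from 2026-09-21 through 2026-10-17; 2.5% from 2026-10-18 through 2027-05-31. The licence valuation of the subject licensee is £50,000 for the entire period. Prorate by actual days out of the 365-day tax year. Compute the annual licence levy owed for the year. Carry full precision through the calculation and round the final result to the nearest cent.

£865.21

2026-06-01 to 2026-09-20: 112 days at 0.45% → £50,000 × 0.45% × 112/365 = £69.0411
2026-09-21 to 2026-10-17: 27 days at 0.6% → £50,000 × 0.6% × 27/365 = £22.1918
2026-10-18 to 2027-05-31: 226 days at 2.5% → £50,000 × 2.5% × 226/365 = £773.9726
Total = £865.2055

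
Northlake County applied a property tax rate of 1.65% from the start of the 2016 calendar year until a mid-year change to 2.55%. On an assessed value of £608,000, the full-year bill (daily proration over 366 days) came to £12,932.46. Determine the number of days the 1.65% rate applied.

172 days

Let d = days at the first rate; then 366 − d days at the second rate.
£608,000 × [1.65%·d + 2.55%·(366−d)] / 366 = £12,932.46
Solving gives d = 172, so the new rate took effect on 21 Jun 2016.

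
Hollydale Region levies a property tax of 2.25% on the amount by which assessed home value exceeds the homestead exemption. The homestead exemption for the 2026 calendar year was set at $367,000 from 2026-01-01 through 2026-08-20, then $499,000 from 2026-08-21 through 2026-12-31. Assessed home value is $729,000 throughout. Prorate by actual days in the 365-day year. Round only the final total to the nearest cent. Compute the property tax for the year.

$7,062.78

2026-01-01 to 2026-08-20: 232 days, exemption $367,000 → ($729,000 − $367,000) × 2.25% × 232/365 = $5,177.0959
2026-08-21 to 2026-12-31: 133 days, exemption $499,000 → ($729,000 − $499,000) × 2.25% × 133/365 = $1,885.6849
Total = $7,062.7808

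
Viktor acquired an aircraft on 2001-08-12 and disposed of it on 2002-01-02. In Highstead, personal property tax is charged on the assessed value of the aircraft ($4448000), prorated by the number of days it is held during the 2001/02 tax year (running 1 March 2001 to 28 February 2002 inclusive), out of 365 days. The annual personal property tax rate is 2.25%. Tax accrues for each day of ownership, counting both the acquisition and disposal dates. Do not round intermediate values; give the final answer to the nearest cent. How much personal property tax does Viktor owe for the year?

Days held (2001-08-12 to 2002-01-02): 144 out of 365
Tax = $4448000 × 2.25% × 144/365 = $39483.6164

$39483.62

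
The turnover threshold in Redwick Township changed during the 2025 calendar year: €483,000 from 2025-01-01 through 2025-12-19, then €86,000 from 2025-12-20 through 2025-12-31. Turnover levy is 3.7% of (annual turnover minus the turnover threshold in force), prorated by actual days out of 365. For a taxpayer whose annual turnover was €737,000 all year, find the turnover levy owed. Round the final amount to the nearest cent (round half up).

2025-01-01 to 2025-12-19: 353 days, exemption €483,000 → (€737,000 − €483,000) × 3.7% × 353/365 = €9,089.0247
2025-12-20 to 2025-12-31: 12 days, exemption €86,000 → (€737,000 − €86,000) × 3.7% × 12/365 = €791.9014
Total = €9,880.9260

€9,880.93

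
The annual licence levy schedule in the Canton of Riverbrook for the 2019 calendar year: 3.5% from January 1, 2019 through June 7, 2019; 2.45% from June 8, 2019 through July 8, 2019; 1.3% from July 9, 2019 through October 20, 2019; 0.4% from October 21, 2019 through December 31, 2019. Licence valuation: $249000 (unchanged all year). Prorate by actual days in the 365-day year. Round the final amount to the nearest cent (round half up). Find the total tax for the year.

$5409.44

January 1 – June 7, 2019: 158 days at 3.5% → $249000 × 3.5% × 158/365 = $3772.5205
June 8 – July 8, 2019: 31 days at 2.45% → $249000 × 2.45% × 31/365 = $518.1247
July 9 – October 20, 2019: 104 days at 1.3% → $249000 × 1.3% × 104/365 = $922.3233
October 21 – December 31, 2019: 72 days at 0.4% → $249000 × 0.4% × 72/365 = $196.4712
Total = $5409.4397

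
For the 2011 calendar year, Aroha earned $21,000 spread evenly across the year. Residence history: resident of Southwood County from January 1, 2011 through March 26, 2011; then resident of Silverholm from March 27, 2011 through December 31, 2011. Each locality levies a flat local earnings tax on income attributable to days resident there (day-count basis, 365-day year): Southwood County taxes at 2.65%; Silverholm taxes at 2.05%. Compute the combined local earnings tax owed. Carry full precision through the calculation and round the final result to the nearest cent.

Southwood County, January 1 – March 26, 2011: 85 days → $21,000 × 2.65% × 85/365 = $129.5959
Silverholm, March 27 – December 31, 2011: 280 days → $21,000 × 2.05% × 280/365 = $330.2466
Total = $459.8425

$459.84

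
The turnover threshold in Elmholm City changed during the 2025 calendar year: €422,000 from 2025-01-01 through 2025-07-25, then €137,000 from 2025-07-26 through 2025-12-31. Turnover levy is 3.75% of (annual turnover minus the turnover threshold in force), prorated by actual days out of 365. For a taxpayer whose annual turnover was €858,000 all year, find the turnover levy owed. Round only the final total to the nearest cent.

€21,005.65

2025-01-01 to 2025-07-25: 206 days, exemption €422,000 → (€858,000 − €422,000) × 3.75% × 206/365 = €9,227.6712
2025-07-26 to 2025-12-31: 159 days, exemption €137,000 → (€858,000 − €137,000) × 3.75% × 159/365 = €11,777.9795
Total = €21,005.6507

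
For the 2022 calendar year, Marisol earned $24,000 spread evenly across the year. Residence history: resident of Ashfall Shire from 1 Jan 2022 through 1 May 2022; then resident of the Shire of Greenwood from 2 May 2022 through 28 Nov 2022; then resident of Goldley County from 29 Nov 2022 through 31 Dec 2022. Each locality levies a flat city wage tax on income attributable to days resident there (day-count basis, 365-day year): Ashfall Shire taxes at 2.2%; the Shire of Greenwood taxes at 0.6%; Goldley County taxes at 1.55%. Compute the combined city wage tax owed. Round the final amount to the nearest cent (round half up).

Ashfall Shire, 1 Jan – 1 May 2022: 121 days → $24,000 × 2.2% × 121/365 = $175.0356
The Shire of Greenwood, 2 May – 28 Nov 2022: 211 days → $24,000 × 0.6% × 211/365 = $83.2438
Goldley County, 29 Nov – 31 Dec 2022: 33 days → $24,000 × 1.55% × 33/365 = $33.6329
Total = $291.9123

$291.91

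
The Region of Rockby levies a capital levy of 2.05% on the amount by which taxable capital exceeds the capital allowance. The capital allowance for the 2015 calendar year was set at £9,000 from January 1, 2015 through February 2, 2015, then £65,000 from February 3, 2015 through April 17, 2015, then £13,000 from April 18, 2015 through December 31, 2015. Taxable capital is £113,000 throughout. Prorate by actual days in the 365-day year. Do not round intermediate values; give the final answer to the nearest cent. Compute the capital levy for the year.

£1,841.29

January 1 – February 2, 2015: 33 days, exemption £9,000 → (£113,000 − £9,000) × 2.05% × 33/365 = £192.7562
February 3 – April 17, 2015: 74 days, exemption £65,000 → (£113,000 − £65,000) × 2.05% × 74/365 = £199.4959
April 18 – December 31, 2015: 258 days, exemption £13,000 → (£113,000 − £13,000) × 2.05% × 258/365 = £1,449.0411
Total = £1,841.2932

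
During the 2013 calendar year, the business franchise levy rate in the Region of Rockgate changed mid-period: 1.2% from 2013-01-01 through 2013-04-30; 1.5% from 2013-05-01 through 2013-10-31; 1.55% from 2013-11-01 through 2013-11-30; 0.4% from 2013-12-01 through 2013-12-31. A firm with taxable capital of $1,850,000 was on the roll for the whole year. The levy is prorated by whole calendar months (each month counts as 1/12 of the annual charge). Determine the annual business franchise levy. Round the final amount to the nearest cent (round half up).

$24,281.25

2013-01-01 to 2013-04-30: 4 months at 1.2% → $1,850,000 × 1.2% × 4/12 = $7,400.0000
2013-05-01 to 2013-10-31: 6 months at 1.5% → $1,850,000 × 1.5% × 6/12 = $13,875.0000
2013-11-01 to 2013-11-30: 1 month at 1.55% → $1,850,000 × 1.55% × 1/12 = $2,389.5833
2013-12-01 to 2013-12-31: 1 month at 0.4% → $1,850,000 × 0.4% × 1/12 = $616.6667
Total = $24,281.2500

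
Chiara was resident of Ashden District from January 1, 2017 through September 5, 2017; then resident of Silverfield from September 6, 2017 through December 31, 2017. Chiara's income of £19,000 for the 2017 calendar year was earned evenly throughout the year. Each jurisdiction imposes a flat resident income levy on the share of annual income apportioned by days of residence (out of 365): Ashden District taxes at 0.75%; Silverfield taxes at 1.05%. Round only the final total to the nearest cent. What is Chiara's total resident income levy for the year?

Ashden District, January 1 – September 5, 2017: 248 days → £19,000 × 0.75% × 248/365 = £96.8219
Silverfield, September 6 – December 31, 2017: 117 days → £19,000 × 1.05% × 117/365 = £63.9493
Total = £160.7712

£160.77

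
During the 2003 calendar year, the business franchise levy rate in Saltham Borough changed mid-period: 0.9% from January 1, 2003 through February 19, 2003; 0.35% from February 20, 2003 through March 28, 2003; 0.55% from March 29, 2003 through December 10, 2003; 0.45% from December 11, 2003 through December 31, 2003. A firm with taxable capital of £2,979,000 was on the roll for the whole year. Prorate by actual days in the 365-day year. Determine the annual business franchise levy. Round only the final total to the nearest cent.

January 1 – February 19, 2003: 50 days at 0.9% → £2,979,000 × 0.9% × 50/365 = £3,672.7397
February 20 – March 28, 2003: 37 days at 0.35% → £2,979,000 × 0.35% × 37/365 = £1,056.9329
March 29 – December 10, 2003: 257 days at 0.55% → £2,979,000 × 0.55% × 257/365 = £11,536.4836
December 11 – December 31, 2003: 21 days at 0.45% → £2,979,000 × 0.45% × 21/365 = £771.2753
Total = £17,037.4315

£17,037.43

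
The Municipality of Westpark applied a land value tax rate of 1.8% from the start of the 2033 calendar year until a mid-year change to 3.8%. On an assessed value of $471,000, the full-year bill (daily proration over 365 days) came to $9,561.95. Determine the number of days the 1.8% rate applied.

323 days

Let d = days at the first rate; then 365 − d days at the second rate.
$471,000 × [1.8%·d + 3.8%·(365−d)] / 365 = $9,561.95
Solving gives d = 323, so the new rate took effect on 20 Nov 2033.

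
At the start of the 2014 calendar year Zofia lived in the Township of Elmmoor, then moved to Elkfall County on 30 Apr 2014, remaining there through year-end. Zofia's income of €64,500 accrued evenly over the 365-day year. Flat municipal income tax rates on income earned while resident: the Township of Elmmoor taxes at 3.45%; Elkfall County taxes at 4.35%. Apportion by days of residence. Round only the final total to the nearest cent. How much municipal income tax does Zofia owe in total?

€2,616.49

The Township of Elmmoor, 1 Jan – 29 Apr 2014: 119 days → €64,500 × 3.45% × 119/365 = €725.4925
Elkfall County, 30 Apr – 31 Dec 2014: 246 days → €64,500 × 4.35% × 246/365 = €1,890.9986
Total = €2,616.4911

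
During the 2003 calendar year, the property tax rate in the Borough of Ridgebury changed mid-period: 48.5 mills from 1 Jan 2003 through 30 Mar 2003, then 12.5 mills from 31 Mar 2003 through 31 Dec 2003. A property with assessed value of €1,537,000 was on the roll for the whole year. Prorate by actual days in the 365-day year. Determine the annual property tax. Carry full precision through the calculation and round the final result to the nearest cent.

€32,704.41

1 Jan – 30 Mar 2003: 89 days at 48.5 mills → €1,537,000 × 4.85% × 89/365 = €18,176.6041
31 Mar – 31 Dec 2003: 276 days at 12.5 mills → €1,537,000 × 1.25% × 276/365 = €14,527.8082
Total = €32,704.4123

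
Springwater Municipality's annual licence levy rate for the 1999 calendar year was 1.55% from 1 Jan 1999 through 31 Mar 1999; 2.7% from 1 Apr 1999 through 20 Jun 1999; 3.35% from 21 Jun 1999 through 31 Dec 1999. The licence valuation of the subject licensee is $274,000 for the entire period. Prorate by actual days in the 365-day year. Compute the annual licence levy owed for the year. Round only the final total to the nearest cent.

$7,567.65

1 Jan – 31 Mar 1999: 90 days at 1.55% → $274,000 × 1.55% × 90/365 = $1,047.2055
1 Apr – 20 Jun 1999: 81 days at 2.7% → $274,000 × 2.7% × 81/365 = $1,641.7479
21 Jun – 31 Dec 1999: 194 days at 3.35% → $274,000 × 3.35% × 194/365 = $4,878.7014
Total = $7,567.6548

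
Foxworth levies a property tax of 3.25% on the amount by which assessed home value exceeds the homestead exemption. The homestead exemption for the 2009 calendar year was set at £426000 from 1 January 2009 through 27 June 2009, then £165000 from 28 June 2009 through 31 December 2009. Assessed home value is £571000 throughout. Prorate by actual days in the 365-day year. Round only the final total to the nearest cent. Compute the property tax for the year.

1 January – 27 June 2009: 178 days, exemption £426000 → (£571000 − £426000) × 3.25% × 178/365 = £2298.1507
28 June – 31 December 2009: 187 days, exemption £165000 → (£571000 − £165000) × 3.25% × 187/365 = £6760.1781
Total = £9058.3288

£9058.33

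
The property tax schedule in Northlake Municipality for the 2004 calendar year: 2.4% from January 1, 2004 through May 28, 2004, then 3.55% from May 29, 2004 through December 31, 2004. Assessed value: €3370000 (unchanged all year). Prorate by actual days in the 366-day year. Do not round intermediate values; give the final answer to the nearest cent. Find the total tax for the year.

€103857.69

January 1 – May 28, 2004: 149 days at 2.4% → €3370000 × 2.4% × 149/366 = €32926.5574
May 29 – December 31, 2004: 217 days at 3.55% → €3370000 × 3.55% × 217/366 = €70931.1339
Total = €103857.6913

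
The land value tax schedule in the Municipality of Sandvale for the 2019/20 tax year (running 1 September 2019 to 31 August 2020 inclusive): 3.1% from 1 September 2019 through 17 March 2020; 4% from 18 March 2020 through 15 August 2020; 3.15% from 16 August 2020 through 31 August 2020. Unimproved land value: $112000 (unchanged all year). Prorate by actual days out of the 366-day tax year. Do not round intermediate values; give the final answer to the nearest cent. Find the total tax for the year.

1 September 2019 – 17 March 2020: 199 days at 3.1% → $112000 × 3.1% × 199/366 = $1887.7814
18 March – 15 August 2020: 151 days at 4% → $112000 × 4% × 151/366 = $1848.3060
16 August – 31 August 2020: 16 days at 3.15% → $112000 × 3.15% × 16/366 = $154.2295
Total = $3890.3169

$3890.32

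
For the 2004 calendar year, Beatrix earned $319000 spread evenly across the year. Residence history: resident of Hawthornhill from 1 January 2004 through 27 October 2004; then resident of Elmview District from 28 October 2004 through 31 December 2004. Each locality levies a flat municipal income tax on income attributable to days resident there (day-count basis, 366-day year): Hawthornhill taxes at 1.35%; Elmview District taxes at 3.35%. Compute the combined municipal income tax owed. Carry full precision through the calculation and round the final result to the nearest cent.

Hawthornhill, 1 January – 27 October 2004: 301 days → $319000 × 1.35% × 301/366 = $3541.6844
Elmview District, 28 October – 31 December 2004: 65 days → $319000 × 3.35% × 65/366 = $1897.8757
Total = $5439.5601

$5439.56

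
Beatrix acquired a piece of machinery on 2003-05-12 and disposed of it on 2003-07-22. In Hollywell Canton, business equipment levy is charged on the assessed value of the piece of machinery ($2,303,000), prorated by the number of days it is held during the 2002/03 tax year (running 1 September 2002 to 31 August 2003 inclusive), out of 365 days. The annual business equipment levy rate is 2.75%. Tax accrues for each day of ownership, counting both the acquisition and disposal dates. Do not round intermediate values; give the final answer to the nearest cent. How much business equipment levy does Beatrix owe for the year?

Days held (2003-05-12 to 2003-07-22): 72 out of 365
Tax = $2,303,000 × 2.75% × 72/365 = $12,492.9863

$12,492.99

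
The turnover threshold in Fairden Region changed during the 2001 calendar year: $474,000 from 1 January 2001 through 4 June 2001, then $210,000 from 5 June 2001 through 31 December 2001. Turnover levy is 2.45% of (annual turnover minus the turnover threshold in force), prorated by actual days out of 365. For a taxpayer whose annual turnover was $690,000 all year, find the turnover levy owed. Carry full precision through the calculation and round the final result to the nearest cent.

$9,013.32

1 January – 4 June 2001: 155 days, exemption $474,000 → ($690,000 − $474,000) × 2.45% × 155/365 = $2,247.2877
5 June – 31 December 2001: 210 days, exemption $210,000 → ($690,000 − $210,000) × 2.45% × 210/365 = $6,766.0274
Total = $9,013.3151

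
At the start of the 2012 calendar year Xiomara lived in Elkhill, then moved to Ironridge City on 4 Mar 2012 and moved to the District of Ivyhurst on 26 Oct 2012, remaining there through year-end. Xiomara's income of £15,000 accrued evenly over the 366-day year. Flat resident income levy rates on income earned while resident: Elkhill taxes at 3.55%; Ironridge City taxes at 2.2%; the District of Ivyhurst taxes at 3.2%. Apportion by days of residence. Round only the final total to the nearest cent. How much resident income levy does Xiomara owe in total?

Elkhill, 1 Jan – 3 Mar 2012: 63 days → £15,000 × 3.55% × 63/366 = £91.6598
Ironridge City, 4 Mar – 25 Oct 2012: 236 days → £15,000 × 2.2% × 236/366 = £212.7869
The District of Ivyhurst, 26 Oct – 31 Dec 2012: 67 days → £15,000 × 3.2% × 67/366 = £87.8689
Total = £392.3156

£392.32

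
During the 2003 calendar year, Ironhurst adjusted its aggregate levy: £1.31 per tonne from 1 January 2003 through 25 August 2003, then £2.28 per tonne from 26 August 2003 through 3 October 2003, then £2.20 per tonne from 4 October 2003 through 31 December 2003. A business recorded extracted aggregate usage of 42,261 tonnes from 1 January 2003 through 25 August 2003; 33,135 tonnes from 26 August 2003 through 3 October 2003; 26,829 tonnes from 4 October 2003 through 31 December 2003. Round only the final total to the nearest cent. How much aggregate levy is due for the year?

£189933.51

1 January – 25 August 2003: 42,261 tonnes at £1.31/tonne → £55361.91
26 August – 3 October 2003: 33,135 tonnes at £2.28/tonne → £75547.80
4 October – 31 December 2003: 26,829 tonnes at £2.20/tonne → £59023.80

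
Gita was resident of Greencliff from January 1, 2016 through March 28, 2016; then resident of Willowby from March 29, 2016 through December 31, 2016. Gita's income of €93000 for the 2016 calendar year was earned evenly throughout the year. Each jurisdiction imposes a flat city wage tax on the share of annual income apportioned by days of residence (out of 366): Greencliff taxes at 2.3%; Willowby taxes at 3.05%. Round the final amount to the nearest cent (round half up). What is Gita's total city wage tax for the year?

Greencliff, January 1 – March 28, 2016: 88 days → €93000 × 2.3% × 88/366 = €514.2951
Willowby, March 29 – December 31, 2016: 278 days → €93000 × 3.05% × 278/366 = €2154.5000
Total = €2668.7951

€2668.80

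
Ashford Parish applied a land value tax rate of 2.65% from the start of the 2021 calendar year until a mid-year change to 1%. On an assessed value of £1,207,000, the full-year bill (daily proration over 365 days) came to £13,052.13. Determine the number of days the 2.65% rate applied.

18 days

Let d = days at the first rate; then 365 − d days at the second rate.
£1,207,000 × [2.65%·d + 1%·(365−d)] / 365 = £13,052.13
Solving gives d = 18, so the new rate took effect on 19 Jan 2021.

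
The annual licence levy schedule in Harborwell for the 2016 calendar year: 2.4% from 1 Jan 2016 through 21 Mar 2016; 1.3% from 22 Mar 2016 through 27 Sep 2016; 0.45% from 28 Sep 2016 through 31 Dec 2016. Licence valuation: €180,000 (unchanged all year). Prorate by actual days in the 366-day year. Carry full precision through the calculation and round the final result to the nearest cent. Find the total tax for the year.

€2,381.07

1 Jan – 21 Mar 2016: 81 days at 2.4% → €180,000 × 2.4% × 81/366 = €956.0656
22 Mar – 27 Sep 2016: 190 days at 1.3% → €180,000 × 1.3% × 190/366 = €1,214.7541
28 Sep – 31 Dec 2016: 95 days at 0.45% → €180,000 × 0.45% × 95/366 = €210.2459
Total = €2,381.0656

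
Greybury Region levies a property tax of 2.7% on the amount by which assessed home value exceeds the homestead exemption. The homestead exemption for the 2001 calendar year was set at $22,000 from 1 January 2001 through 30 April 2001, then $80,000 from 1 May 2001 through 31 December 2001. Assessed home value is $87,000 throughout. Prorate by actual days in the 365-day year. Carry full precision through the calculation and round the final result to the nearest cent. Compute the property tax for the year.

$703.85

1 January – 30 April 2001: 120 days, exemption $22,000 → ($87,000 − $22,000) × 2.7% × 120/365 = $576.9863
1 May – 31 December 2001: 245 days, exemption $80,000 → ($87,000 − $80,000) × 2.7% × 245/365 = $126.8630
Total = $703.8493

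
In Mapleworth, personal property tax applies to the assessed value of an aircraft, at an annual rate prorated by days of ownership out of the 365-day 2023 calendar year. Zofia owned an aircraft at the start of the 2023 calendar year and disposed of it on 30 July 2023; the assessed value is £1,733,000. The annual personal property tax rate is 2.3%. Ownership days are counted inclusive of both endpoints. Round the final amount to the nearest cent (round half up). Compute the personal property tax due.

£23,041.78

Days held (1 January – 30 July 2023): 211 out of 365
Tax = £1,733,000 × 2.3% × 211/365 = £23,041.7781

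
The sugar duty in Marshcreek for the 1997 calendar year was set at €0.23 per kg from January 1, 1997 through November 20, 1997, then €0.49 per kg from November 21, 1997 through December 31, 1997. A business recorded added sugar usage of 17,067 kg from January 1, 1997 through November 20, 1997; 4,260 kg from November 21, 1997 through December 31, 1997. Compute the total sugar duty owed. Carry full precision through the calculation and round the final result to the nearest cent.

January 1 – November 20, 1997: 17,067 kg at €0.23/kg → €3,925.41
November 21 – December 31, 1997: 4,260 kg at €0.49/kg → €2,087.40

€6,012.81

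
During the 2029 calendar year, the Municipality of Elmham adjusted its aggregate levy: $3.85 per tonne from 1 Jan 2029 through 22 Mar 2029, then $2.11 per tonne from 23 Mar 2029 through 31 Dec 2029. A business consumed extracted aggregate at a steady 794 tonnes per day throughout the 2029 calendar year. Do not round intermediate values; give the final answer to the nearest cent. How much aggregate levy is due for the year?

$723405.46

1 Jan – 22 Mar 2029: 81 days × 794 tonnes/day = 64,314 tonnes at $3.85/tonne → $247608.90
23 Mar – 31 Dec 2029: 284 days × 794 tonnes/day = 225,496 tonnes at $2.11/tonne → $475796.56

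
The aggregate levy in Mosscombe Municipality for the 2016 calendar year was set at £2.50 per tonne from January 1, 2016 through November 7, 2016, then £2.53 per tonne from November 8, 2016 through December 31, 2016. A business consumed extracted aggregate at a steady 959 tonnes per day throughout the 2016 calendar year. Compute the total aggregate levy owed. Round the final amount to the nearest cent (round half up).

January 1 – November 7, 2016: 312 days × 959 tonnes/day = 299,208 tonnes at £2.50/tonne → £748020.00
November 8 – December 31, 2016: 54 days × 959 tonnes/day = 51,786 tonnes at £2.53/tonne → £131018.58

£879038.58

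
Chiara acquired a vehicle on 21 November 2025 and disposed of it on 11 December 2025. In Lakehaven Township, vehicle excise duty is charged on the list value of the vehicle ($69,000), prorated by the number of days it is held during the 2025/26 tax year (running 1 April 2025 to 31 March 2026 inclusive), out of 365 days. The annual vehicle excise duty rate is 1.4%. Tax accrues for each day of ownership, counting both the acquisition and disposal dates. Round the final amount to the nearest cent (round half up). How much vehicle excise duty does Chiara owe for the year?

$55.58

Days held (21 November – 11 December 2025): 21 out of 365
Tax = $69,000 × 1.4% × 21/365 = $55.5781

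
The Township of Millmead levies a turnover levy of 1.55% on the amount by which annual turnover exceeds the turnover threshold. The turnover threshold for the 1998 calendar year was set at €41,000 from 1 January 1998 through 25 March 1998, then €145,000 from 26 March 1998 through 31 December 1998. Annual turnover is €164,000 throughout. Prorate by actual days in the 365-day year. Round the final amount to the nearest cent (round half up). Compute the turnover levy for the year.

€665.48

1 January – 25 March 1998: 84 days, exemption €41,000 → (€164,000 − €41,000) × 1.55% × 84/365 = €438.7562
26 March – 31 December 1998: 281 days, exemption €145,000 → (€164,000 − €145,000) × 1.55% × 281/365 = €226.7247
Total = €665.4808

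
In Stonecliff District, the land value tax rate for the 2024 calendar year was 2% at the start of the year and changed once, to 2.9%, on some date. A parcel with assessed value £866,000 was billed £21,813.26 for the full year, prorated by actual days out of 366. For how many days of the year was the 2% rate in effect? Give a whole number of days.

155 days

Let d = days at the first rate; then 366 − d days at the second rate.
£866,000 × [2%·d + 2.9%·(366−d)] / 366 = £21,813.26
Solving gives d = 155, so the new rate took effect on 4 June 2024.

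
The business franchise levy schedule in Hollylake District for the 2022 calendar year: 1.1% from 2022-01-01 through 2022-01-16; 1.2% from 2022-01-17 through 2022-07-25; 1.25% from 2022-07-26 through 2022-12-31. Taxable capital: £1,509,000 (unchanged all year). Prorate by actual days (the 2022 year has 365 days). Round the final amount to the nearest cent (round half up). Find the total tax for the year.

2022-01-01 to 2022-01-16: 16 days at 1.1% → £1,509,000 × 1.1% × 16/365 = £727.6274
2022-01-17 to 2022-07-25: 190 days at 1.2% → £1,509,000 × 1.2% × 190/365 = £9,426.0822
2022-07-26 to 2022-12-31: 159 days at 1.25% → £1,509,000 × 1.25% × 159/365 = £8,216.8151
Total = £18,370.5247

£18,370.52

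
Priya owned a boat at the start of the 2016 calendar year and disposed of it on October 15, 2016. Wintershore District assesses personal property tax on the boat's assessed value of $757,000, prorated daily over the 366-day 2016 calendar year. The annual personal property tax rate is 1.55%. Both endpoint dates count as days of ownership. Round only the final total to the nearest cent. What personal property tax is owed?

Days held (January 1 – October 15, 2016): 289 out of 366
Tax = $757,000 × 1.55% × 289/366 = $9,264.9768

$9,264.98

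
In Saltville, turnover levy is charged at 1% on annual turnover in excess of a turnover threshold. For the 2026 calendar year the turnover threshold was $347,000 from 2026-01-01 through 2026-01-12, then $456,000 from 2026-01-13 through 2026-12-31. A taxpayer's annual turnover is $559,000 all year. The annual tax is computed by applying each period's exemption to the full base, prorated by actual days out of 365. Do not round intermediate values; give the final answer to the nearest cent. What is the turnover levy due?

$1,065.84

2026-01-01 to 2026-01-12: 12 days, exemption $347,000 → ($559,000 − $347,000) × 1% × 12/365 = $69.6986
2026-01-13 to 2026-12-31: 353 days, exemption $456,000 → ($559,000 − $456,000) × 1% × 353/365 = $996.1370
Total = $1,065.8356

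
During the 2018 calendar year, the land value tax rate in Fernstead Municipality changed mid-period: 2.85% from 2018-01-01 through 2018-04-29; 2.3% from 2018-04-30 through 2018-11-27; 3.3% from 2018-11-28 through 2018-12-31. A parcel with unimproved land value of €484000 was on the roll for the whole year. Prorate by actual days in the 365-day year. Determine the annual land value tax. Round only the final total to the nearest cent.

€12450.73

2018-01-01 to 2018-04-29: 119 days at 2.85% → €484000 × 2.85% × 119/365 = €4497.2219
2018-04-30 to 2018-11-27: 212 days at 2.3% → €484000 × 2.3% × 212/365 = €6465.7096
2018-11-28 to 2018-12-31: 34 days at 3.3% → €484000 × 3.3% × 34/365 = €1487.8027
Total = €12450.7342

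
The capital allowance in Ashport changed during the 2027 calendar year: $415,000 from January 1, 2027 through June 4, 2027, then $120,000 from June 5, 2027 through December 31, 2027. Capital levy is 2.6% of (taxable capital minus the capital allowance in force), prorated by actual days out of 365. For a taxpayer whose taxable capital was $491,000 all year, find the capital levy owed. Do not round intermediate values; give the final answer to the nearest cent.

$6,388.88

January 1 – June 4, 2027: 155 days, exemption $415,000 → ($491,000 − $415,000) × 2.6% × 155/365 = $839.1233
June 5 – December 31, 2027: 210 days, exemption $120,000 → ($491,000 − $120,000) × 2.6% × 210/365 = $5,549.7534
Total = $6,388.8767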